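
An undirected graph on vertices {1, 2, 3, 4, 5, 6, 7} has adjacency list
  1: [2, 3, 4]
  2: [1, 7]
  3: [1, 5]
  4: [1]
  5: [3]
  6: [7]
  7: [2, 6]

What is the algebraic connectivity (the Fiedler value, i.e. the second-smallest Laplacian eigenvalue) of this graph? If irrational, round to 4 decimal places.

Each diagonal entry of L is the vertex degree and each off-diagonal entry is -1 where an edge is present, 0 otherwise; in the order [1, 2, 3, 4, 5, 6, 7] the diagonal is [3, 2, 2, 1, 1, 1, 2]. Computing the eigenvalues of L and sorting gives [0, 0.2603, 0.6262, 1.4055, 2.2742, 3.0996, 4.3342]. The Fiedler value lambda_2 = 0.2603 is strictly positive, so the graph is connected.

0.2603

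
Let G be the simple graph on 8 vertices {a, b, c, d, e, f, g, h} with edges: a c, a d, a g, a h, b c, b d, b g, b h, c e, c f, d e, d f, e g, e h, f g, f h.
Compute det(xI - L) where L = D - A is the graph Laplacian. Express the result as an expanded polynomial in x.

With the vertex order [a, b, c, d, e, f, g, h], the degrees are [4, 4, 4, 4, 4, 4, 4, 4], giving D = diag(4, 4, 4, 4, 4, 4, 4, 4) and L = D - A. Computing det(xI - L) by cofactor expansion (or equivalently via sum-over-permutations) gives x^8 - 32x^7 + 432x^6 - 3200x^5 + 14080x^4 - 36864x^3 + 53248x^2 - 32768x. Since p(0) = det(-L) = 0, x divides p(x). The largest eigenvalue, 8, is at most the vertex count 8.

x^8 - 32x^7 + 432x^6 - 3200x^5 + 14080x^4 - 36864x^3 + 53248x^2 - 32768x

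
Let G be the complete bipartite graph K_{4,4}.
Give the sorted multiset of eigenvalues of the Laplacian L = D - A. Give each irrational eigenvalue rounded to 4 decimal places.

[0, 4, 4, 4, 4, 4, 4, 8]

The graph has 8 vertices and degree multiset [4, 4, 4, 4, 4, 4, 4, 4]; D is the diagonal matrix of degrees and L = D - A. L is symmetric positive semidefinite, so every eigenvalue is real and nonnegative. The single zero eigenvalue shows the graph is connected. The eigenvalues sum to 32, which equals trace(L) = 2|E|. The largest eigenvalue, 8, is at most the vertex count 8.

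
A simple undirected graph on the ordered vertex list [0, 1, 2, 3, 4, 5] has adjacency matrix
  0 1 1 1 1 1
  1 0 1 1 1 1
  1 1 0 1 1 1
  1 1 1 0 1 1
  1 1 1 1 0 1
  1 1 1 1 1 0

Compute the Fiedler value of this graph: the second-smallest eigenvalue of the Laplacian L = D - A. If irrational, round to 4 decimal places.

Reading degrees in the order [0, 1, 2, 3, 4, 5] gives [5, 5, 5, 5, 5, 5]; set D = diag(5, 5, 5, 5, 5, 5) and form L = D - A. The smallest Laplacian eigenvalue is always 0. The next one, lambda_2 = 6, measures how hard the graph is to disconnect: larger values mean better connectivity.

6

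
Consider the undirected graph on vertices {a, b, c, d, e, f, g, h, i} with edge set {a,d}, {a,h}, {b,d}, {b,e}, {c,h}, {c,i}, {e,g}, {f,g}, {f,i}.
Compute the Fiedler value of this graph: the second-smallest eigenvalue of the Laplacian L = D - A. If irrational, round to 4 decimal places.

With the vertex order [a, b, c, d, e, f, g, h, i], the degrees are [2, 2, 2, 2, 2, 2, 2, 2, 2], giving D = diag(2, 2, 2, 2, 2, 2, 2, 2, 2) and L = D - A. The smallest Laplacian eigenvalue is always 0. The next one, lambda_2 = 0.4679, measures how hard the graph is to disconnect: larger values mean better connectivity. The eigenvalues sum to 18, which equals trace(L) = 2|E|.

0.4679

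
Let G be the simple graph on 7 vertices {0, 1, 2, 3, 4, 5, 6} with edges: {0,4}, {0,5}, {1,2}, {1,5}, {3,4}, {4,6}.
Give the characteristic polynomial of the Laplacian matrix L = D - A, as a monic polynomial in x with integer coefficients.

x^7 - 12x^6 + 54x^5 - 114x^4 + 116x^3 - 52x^2 + 7x

With the vertex order [0, 1, 2, 3, 4, 5, 6], the degrees are [2, 2, 1, 1, 3, 2, 1], giving D = diag(2, 2, 1, 1, 3, 2, 1) and L = D - A. Computing det(xI - L) by cofactor expansion (or equivalently via sum-over-permutations) gives x^7 - 12x^6 + 54x^5 - 114x^4 + 116x^3 - 52x^2 + 7x. Since p(0) = det(-L) = 0, x divides p(x). The eigenvalues sum to 12, which equals trace(L) = 2|E|.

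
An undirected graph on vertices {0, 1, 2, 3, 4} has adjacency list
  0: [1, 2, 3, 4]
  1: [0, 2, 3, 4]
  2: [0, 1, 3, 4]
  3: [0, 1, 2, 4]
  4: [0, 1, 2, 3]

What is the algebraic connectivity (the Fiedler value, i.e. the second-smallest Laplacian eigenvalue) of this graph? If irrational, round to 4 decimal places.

5

Each diagonal entry of L is the vertex degree and each off-diagonal entry is -1 where an edge is present, 0 otherwise; in the order [0, 1, 2, 3, 4] the diagonal is [4, 4, 4, 4, 4]. The smallest Laplacian eigenvalue is always 0. The next one, lambda_2 = 5, measures how hard the graph is to disconnect: larger values mean better connectivity. By the matrix-tree theorem the graph has (1/5) * product of the nonzero eigenvalues = 125 spanning trees. The eigenvalues sum to 20, which equals trace(L) = 2|E|.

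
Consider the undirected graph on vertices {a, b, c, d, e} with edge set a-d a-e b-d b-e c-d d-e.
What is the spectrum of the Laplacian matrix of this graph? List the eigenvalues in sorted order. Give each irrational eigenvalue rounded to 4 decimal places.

Each diagonal entry of L is the vertex degree and each off-diagonal entry is -1 where an edge is present, 0 otherwise; in the order [a, b, c, d, e] the diagonal is [2, 2, 1, 4, 3]. L is symmetric positive semidefinite, so every eigenvalue is real and nonnegative. There is one zero in the spectrum, matching the 1 component.

[0, 1, 2, 4, 5]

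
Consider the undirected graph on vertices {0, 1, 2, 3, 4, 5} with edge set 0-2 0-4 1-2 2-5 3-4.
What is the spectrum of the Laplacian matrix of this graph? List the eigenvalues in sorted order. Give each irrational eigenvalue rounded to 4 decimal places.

Each diagonal entry of L is the vertex degree and each off-diagonal entry is -1 where an edge is present, 0 otherwise; in the order [0, 1, 2, 3, 4, 5] the diagonal is [2, 1, 3, 1, 2, 1]. Since every row of L sums to 0, the all-ones vector is in the kernel and 0 is an eigenvalue. The eigenvalues sum to 10, which equals trace(L) = 2|E|.

[0, 0.3249, 1, 1.4608, 3, 4.2143]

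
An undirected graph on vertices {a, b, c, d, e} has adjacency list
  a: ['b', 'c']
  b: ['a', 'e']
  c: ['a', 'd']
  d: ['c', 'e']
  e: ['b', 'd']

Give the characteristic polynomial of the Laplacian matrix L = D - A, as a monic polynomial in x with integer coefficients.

x^5 - 10x^4 + 35x^3 - 50x^2 + 25x

With the vertex order [a, b, c, d, e], the degrees are [2, 2, 2, 2, 2], giving D = diag(2, 2, 2, 2, 2) and L = D - A. Computing det(xI - L) by cofactor expansion (or equivalently via sum-over-permutations) gives x^5 - 10x^4 + 35x^3 - 50x^2 + 25x. The constant term is 0 because L is singular (the all-ones vector lies in its kernel). By the matrix-tree theorem the graph has (1/5) * product of the nonzero eigenvalues = 5 spanning trees.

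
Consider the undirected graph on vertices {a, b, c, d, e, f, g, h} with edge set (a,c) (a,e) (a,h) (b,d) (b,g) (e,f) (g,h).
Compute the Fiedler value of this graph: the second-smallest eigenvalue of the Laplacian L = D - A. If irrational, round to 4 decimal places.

Reading degrees in the order [a, b, c, d, e, f, g, h] gives [3, 2, 1, 1, 2, 1, 2, 2]; set D = diag(3, 2, 1, 1, 2, 1, 2, 2) and form L = D - A. The smallest Laplacian eigenvalue is always 0. The next one, lambda_2 = 0.1864, measures how hard the graph is to disconnect: larger values mean better connectivity. By the matrix-tree theorem the graph has (1/8) * product of the nonzero eigenvalues = 1 spanning tree. The eigenvalues sum to 14, which equals trace(L) = 2|E|.

0.1864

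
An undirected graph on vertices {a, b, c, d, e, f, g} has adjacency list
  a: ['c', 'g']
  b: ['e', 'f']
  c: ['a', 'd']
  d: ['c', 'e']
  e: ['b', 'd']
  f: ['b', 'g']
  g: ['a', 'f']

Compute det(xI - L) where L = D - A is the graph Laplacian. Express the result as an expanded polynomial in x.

x^7 - 14x^6 + 77x^5 - 210x^4 + 294x^3 - 196x^2 + 49x

Each diagonal entry of L is the vertex degree and each off-diagonal entry is -1 where an edge is present, 0 otherwise; in the order [a, b, c, d, e, f, g] the diagonal is [2, 2, 2, 2, 2, 2, 2]. L has integer entries, so p(x) = det(xI - L) has integer coefficients. Expanding the determinant yields x^7 - 14x^6 + 77x^5 - 210x^4 + 294x^3 - 196x^2 + 49x. The coefficient of x^6 equals -trace(L) = -14, matching the sum of degrees. By the matrix-tree theorem the graph has (1/7) * product of the nonzero eigenvalues = 7 spanning trees.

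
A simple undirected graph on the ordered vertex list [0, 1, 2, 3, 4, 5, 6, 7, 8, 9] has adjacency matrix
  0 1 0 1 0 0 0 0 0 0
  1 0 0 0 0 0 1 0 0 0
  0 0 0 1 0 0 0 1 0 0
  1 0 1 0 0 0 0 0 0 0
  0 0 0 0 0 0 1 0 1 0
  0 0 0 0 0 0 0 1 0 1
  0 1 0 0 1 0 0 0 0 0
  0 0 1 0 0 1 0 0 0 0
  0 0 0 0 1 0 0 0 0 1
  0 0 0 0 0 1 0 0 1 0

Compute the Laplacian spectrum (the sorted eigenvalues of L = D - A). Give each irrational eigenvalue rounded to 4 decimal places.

With the vertex order [0, 1, 2, 3, 4, 5, 6, 7, 8, 9], the degrees are [2, 2, 2, 2, 2, 2, 2, 2, 2, 2], giving D = diag(2, 2, 2, 2, 2, 2, 2, 2, 2, 2) and L = D - A. Diagonalising L (or applying a numerical eigensolver to the 10x10 matrix) gives the spectrum above. The single zero eigenvalue shows the graph is connected. The largest eigenvalue, 4, is at most the vertex count 10.

[0, 0.3820, 0.3820, 1.3820, 1.3820, 2.6180, 2.6180, 3.6180, 3.6180, 4]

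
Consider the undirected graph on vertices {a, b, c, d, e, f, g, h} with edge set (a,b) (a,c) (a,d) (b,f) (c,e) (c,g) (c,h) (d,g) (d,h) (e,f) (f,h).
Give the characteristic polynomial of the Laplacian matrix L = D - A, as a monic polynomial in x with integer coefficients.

x^8 - 22x^7 + 199x^6 - 958x^5 + 2646x^4 - 4184x^3 + 3499x^2 - 1192x

Reading degrees in the order [a, b, c, d, e, f, g, h] gives [3, 2, 4, 3, 2, 3, 2, 3]; set D = diag(3, 2, 4, 3, 2, 3, 2, 3) and form L = D - A. Computing det(xI - L) by cofactor expansion (or equivalently via sum-over-permutations) gives x^8 - 22x^7 + 199x^6 - 958x^5 + 2646x^4 - 4184x^3 + 3499x^2 - 1192x. Since p(0) = det(-L) = 0, x divides p(x). By the matrix-tree theorem the graph has (1/8) * product of the nonzero eigenvalues = 149 spanning trees.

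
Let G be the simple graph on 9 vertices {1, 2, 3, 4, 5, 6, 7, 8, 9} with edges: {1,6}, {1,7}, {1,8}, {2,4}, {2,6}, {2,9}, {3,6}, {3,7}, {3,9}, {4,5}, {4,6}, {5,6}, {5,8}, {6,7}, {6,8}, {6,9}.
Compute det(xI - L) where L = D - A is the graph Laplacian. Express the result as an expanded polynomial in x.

x^9 - 32x^8 + 428x^7 - 3136x^6 + 13786x^5 - 37232x^4 + 60276x^3 - 53424x^2 + 19845x

Reading degrees in the order [1, 2, 3, 4, 5, 6, 7, 8, 9] gives [3, 3, 3, 3, 3, 8, 3, 3, 3]; set D = diag(3, 3, 3, 3, 3, 8, 3, 3, 3) and form L = D - A. Computing det(xI - L) by cofactor expansion (or equivalently via sum-over-permutations) gives x^9 - 32x^8 + 428x^7 - 3136x^6 + 13786x^5 - 37232x^4 + 60276x^3 - 53424x^2 + 19845x. Since p(0) = det(-L) = 0, x divides p(x).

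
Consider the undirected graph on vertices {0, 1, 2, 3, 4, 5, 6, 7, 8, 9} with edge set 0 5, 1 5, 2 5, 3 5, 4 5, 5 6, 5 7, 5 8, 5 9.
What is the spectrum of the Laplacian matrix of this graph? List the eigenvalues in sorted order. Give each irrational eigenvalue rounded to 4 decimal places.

Reading degrees in the order [0, 1, 2, 3, 4, 5, 6, 7, 8, 9] gives [1, 1, 1, 1, 1, 9, 1, 1, 1, 1]; set D = diag(1, 1, 1, 1, 1, 9, 1, 1, 1, 1) and form L = D - A. The multiplicity of 0 as a Laplacian eigenvalue equals the number of connected components. The single zero eigenvalue shows the graph is connected. The eigenvalues sum to 18, which equals trace(L) = 2|E|.

[0, 1, 1, 1, 1, 1, 1, 1, 1, 10]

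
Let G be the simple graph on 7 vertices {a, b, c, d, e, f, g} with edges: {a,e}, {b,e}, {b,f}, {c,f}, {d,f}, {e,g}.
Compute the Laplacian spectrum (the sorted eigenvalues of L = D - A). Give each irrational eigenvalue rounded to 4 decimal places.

With the vertex order [a, b, c, d, e, f, g], the degrees are [1, 2, 1, 1, 3, 3, 1], giving D = diag(1, 2, 1, 1, 3, 3, 1) and L = D - A. The multiplicity of 0 as a Laplacian eigenvalue equals the number of connected components. By the matrix-tree theorem the graph has (1/7) * product of the nonzero eigenvalues = 1 spanning tree.

[0, 0.2679, 1, 1, 1.5858, 3.7321, 4.4142]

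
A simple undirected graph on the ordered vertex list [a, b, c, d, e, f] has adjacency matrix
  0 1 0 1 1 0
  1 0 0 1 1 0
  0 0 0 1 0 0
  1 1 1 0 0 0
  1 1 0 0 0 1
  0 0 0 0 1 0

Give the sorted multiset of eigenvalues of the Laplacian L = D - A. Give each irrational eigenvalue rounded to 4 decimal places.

Reading degrees in the order [a, b, c, d, e, f] gives [3, 3, 1, 3, 3, 1]; set D = diag(3, 3, 1, 3, 3, 1) and form L = D - A. The multiplicity of 0 as a Laplacian eigenvalue equals the number of connected components. The single zero eigenvalue shows the graph is connected. There is one zero in the spectrum, matching the 1 component.

[0, 0.5858, 1.2679, 3.4142, 4, 4.7321]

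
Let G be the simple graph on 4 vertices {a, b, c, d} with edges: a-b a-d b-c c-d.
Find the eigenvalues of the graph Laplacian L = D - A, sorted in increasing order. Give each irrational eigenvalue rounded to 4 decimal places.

Reading degrees in the order [a, b, c, d] gives [2, 2, 2, 2]; set D = diag(2, 2, 2, 2) and form L = D - A. Since every row of L sums to 0, the all-ones vector is in the kernel and 0 is an eigenvalue. The largest eigenvalue, 4, is at most the vertex count 4.

[0, 2, 2, 4]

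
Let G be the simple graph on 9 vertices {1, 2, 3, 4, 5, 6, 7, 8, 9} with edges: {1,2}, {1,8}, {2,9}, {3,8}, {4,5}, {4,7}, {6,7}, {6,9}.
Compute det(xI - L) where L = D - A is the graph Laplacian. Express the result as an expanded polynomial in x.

x^9 - 16x^8 + 105x^7 - 364x^6 + 715x^5 - 792x^4 + 462x^3 - 120x^2 + 9x

Each diagonal entry of L is the vertex degree and each off-diagonal entry is -1 where an edge is present, 0 otherwise; in the order [1, 2, 3, 4, 5, 6, 7, 8, 9] the diagonal is [2, 2, 1, 2, 1, 2, 2, 2, 2]. Computing det(xI - L) by cofactor expansion (or equivalently via sum-over-permutations) gives x^9 - 16x^8 + 105x^7 - 364x^6 + 715x^5 - 792x^4 + 462x^3 - 120x^2 + 9x. The constant term is 0 because L is singular (the all-ones vector lies in its kernel). The largest eigenvalue, 3.8794, is at most the vertex count 9.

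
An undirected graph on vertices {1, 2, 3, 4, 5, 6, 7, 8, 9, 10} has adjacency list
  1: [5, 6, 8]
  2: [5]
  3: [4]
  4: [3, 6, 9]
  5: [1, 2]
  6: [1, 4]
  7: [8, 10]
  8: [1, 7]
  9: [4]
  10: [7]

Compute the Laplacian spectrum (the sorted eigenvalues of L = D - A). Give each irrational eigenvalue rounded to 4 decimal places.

[0, 0.1640, 0.2885, 1, 1, 1.6385, 2.3252, 3.0979, 3.9293, 4.5566]

Each diagonal entry of L is the vertex degree and each off-diagonal entry is -1 where an edge is present, 0 otherwise; in the order [1, 2, 3, 4, 5, 6, 7, 8, 9, 10] the diagonal is [3, 1, 1, 3, 2, 2, 2, 2, 1, 1]. L is symmetric positive semidefinite, so every eigenvalue is real and nonnegative. By the matrix-tree theorem the graph has (1/10) * product of the nonzero eigenvalues = 1 spanning tree.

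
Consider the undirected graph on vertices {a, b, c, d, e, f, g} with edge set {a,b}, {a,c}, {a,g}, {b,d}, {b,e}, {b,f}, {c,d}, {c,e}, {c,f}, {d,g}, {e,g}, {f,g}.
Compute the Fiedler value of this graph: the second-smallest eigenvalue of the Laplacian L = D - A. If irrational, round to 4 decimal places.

3

Reading degrees in the order [a, b, c, d, e, f, g] gives [3, 4, 4, 3, 3, 3, 4]; set D = diag(3, 4, 4, 3, 3, 3, 4) and form L = D - A. The smallest Laplacian eigenvalue is always 0. The next one, lambda_2 = 3, measures how hard the graph is to disconnect: larger values mean better connectivity. The largest eigenvalue, 7, is at most the vertex count 7. The eigenvalues sum to 24, which equals trace(L) = 2|E|.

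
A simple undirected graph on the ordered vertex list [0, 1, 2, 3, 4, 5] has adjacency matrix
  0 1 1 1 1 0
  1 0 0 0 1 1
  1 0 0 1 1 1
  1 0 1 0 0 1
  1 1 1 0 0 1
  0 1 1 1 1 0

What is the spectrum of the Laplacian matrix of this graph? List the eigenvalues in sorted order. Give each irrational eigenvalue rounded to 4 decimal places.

Each diagonal entry of L is the vertex degree and each off-diagonal entry is -1 where an edge is present, 0 otherwise; in the order [0, 1, 2, 3, 4, 5] the diagonal is [4, 3, 4, 3, 4, 4]. L is symmetric positive semidefinite, so every eigenvalue is real and nonnegative. There is one zero in the spectrum, matching the 1 component.

[0, 2.5858, 4, 4, 5.4142, 6]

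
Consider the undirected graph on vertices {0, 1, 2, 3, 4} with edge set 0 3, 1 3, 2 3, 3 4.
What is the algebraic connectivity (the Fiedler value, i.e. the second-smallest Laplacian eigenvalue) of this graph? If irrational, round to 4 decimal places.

Each diagonal entry of L is the vertex degree and each off-diagonal entry is -1 where an edge is present, 0 otherwise; in the order [0, 1, 2, 3, 4] the diagonal is [1, 1, 1, 4, 1]. The sorted Laplacian eigenvalues are [0, 1, 1, 1, 5]; the algebraic connectivity is the second entry, 1.

1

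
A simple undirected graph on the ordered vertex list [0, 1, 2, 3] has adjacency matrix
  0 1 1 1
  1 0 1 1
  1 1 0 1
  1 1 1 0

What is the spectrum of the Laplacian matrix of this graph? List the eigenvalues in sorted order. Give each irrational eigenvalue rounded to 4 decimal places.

With the vertex order [0, 1, 2, 3], the degrees are [3, 3, 3, 3], giving D = diag(3, 3, 3, 3) and L = D - A. The multiplicity of 0 as a Laplacian eigenvalue equals the number of connected components. The single zero eigenvalue shows the graph is connected.

[0, 4, 4, 4]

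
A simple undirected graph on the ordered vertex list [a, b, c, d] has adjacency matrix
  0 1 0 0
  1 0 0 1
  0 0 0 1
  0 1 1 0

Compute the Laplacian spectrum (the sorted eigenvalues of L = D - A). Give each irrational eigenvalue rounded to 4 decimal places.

Reading degrees in the order [a, b, c, d] gives [1, 2, 1, 2]; set D = diag(1, 2, 1, 2) and form L = D - A. The multiplicity of 0 as a Laplacian eigenvalue equals the number of connected components. The single zero eigenvalue shows the graph is connected. There is one zero in the spectrum, matching the 1 component.

[0, 0.5858, 2, 3.4142]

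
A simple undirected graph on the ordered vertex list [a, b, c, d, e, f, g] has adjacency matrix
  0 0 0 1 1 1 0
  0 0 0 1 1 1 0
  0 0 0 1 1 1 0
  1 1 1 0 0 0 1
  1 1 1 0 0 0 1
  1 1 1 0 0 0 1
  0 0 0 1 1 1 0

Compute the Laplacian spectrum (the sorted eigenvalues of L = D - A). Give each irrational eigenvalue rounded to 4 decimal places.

[0, 3, 3, 3, 4, 4, 7]

With the vertex order [a, b, c, d, e, f, g], the degrees are [3, 3, 3, 4, 4, 4, 3], giving D = diag(3, 3, 3, 4, 4, 4, 3) and L = D - A. The multiplicity of 0 as a Laplacian eigenvalue equals the number of connected components. The single zero eigenvalue shows the graph is connected. There is one zero in the spectrum, matching the 1 component.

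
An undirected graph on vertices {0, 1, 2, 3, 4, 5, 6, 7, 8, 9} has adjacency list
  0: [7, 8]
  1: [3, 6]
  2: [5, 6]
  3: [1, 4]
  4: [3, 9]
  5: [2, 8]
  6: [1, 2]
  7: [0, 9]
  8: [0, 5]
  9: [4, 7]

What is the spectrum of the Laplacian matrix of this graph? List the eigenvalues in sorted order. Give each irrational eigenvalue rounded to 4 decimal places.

Reading degrees in the order [0, 1, 2, 3, 4, 5, 6, 7, 8, 9] gives [2, 2, 2, 2, 2, 2, 2, 2, 2, 2]; set D = diag(2, 2, 2, 2, 2, 2, 2, 2, 2, 2) and form L = D - A. L is symmetric positive semidefinite, so every eigenvalue is real and nonnegative. The single zero eigenvalue shows the graph is connected.

[0, 0.3820, 0.3820, 1.3820, 1.3820, 2.6180, 2.6180, 3.6180, 3.6180, 4]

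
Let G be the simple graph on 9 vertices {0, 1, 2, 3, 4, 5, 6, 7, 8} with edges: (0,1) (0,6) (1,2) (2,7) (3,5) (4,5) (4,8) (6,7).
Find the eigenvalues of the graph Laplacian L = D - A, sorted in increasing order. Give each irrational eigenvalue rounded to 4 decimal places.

[0, 0, 0.5858, 1.3820, 1.3820, 2, 3.4142, 3.6180, 3.6180]

Each diagonal entry of L is the vertex degree and each off-diagonal entry is -1 where an edge is present, 0 otherwise; in the order [0, 1, 2, 3, 4, 5, 6, 7, 8] the diagonal is [2, 2, 2, 1, 2, 2, 2, 2, 1]. Since every row of L sums to 0, the all-ones vector is in the kernel and 0 is an eigenvalue. The 2 zero eigenvalues correspond to the 2 connected components. The largest eigenvalue, 3.6180, is at most the vertex count 9. There are 2 zeros in the spectrum, matching the 2 components.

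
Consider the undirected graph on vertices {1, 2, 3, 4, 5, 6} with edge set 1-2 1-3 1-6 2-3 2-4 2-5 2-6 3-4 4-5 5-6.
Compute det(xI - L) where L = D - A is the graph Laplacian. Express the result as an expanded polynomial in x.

x^6 - 20x^5 + 155x^4 - 580x^3 + 1045x^2 - 726x

Each diagonal entry of L is the vertex degree and each off-diagonal entry is -1 where an edge is present, 0 otherwise; in the order [1, 2, 3, 4, 5, 6] the diagonal is [3, 5, 3, 3, 3, 3]. Computing det(xI - L) by cofactor expansion (or equivalently via sum-over-permutations) gives x^6 - 20x^5 + 155x^4 - 580x^3 + 1045x^2 - 726x. The coefficient of x^5 equals -trace(L) = -20, matching the sum of degrees. There is one zero in the spectrum, matching the 1 component. The largest eigenvalue, 6, is at most the vertex count 6.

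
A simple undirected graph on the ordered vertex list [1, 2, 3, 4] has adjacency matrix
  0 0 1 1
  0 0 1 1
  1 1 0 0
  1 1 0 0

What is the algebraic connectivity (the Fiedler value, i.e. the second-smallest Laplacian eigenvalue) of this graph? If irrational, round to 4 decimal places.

2

Each diagonal entry of L is the vertex degree and each off-diagonal entry is -1 where an edge is present, 0 otherwise; in the order [1, 2, 3, 4] the diagonal is [2, 2, 2, 2]. The sorted Laplacian eigenvalues are [0, 2, 2, 4]; the algebraic connectivity is the second entry, 2. The eigenvalues sum to 8, which equals trace(L) = 2|E|. By the matrix-tree theorem the graph has (1/4) * product of the nonzero eigenvalues = 4 spanning trees.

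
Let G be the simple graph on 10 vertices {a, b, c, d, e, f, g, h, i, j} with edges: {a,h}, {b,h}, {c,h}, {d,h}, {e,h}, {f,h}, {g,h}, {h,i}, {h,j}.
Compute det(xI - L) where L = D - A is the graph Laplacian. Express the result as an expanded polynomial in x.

Each diagonal entry of L is the vertex degree and each off-diagonal entry is -1 where an edge is present, 0 otherwise; in the order [a, b, c, d, e, f, g, h, i, j] the diagonal is [1, 1, 1, 1, 1, 1, 1, 9, 1, 1]. Computing det(xI - L) by cofactor expansion (or equivalently via sum-over-permutations) gives x^10 - 18x^9 + 108x^8 - 336x^7 + 630x^6 - 756x^5 + 588x^4 - 288x^3 + 81x^2 - 10x. The coefficient of x^9 equals -trace(L) = -18, matching the sum of degrees. The eigenvalues sum to 18, which equals trace(L) = 2|E|. There is one zero in the spectrum, matching the 1 component.

x^10 - 18x^9 + 108x^8 - 336x^7 + 630x^6 - 756x^5 + 588x^4 - 288x^3 + 81x^2 - 10x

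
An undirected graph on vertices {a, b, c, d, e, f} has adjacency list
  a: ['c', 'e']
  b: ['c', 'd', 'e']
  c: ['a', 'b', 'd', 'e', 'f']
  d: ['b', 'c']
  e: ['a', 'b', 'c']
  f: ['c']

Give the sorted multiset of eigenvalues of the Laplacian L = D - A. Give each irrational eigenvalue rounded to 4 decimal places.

[0, 1, 1.5858, 3, 4.4142, 6]

With the vertex order [a, b, c, d, e, f], the degrees are [2, 3, 5, 2, 3, 1], giving D = diag(2, 3, 5, 2, 3, 1) and L = D - A. The multiplicity of 0 as a Laplacian eigenvalue equals the number of connected components. The single zero eigenvalue shows the graph is connected. The eigenvalues sum to 16, which equals trace(L) = 2|E|.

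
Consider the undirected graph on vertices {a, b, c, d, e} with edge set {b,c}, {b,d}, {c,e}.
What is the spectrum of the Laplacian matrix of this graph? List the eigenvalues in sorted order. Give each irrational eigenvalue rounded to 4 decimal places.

[0, 0, 0.5858, 2, 3.4142]

With the vertex order [a, b, c, d, e], the degrees are [0, 2, 2, 1, 1], giving D = diag(0, 2, 2, 1, 1) and L = D - A. Diagonalising L (or applying a numerical eigensolver to the 5x5 matrix) gives the spectrum above. The 2 zero eigenvalues correspond to the 2 connected components.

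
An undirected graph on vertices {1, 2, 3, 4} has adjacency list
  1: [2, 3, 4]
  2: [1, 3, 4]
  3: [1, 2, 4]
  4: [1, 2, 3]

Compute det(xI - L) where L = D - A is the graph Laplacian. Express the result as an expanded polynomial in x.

With the vertex order [1, 2, 3, 4], the degrees are [3, 3, 3, 3], giving D = diag(3, 3, 3, 3) and L = D - A. Computing det(xI - L) by cofactor expansion (or equivalently via sum-over-permutations) gives x^4 - 12x^3 + 48x^2 - 64x. The coefficient of x^3 equals -trace(L) = -12, matching the sum of degrees. The largest eigenvalue, 4, is at most the vertex count 4. By the matrix-tree theorem the graph has (1/4) * product of the nonzero eigenvalues = 16 spanning trees.

x^4 - 12x^3 + 48x^2 - 64x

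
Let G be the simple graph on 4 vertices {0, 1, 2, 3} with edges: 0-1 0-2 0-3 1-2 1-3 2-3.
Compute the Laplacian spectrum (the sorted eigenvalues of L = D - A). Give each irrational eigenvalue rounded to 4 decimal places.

[0, 4, 4, 4]

Each diagonal entry of L is the vertex degree and each off-diagonal entry is -1 where an edge is present, 0 otherwise; in the order [0, 1, 2, 3] the diagonal is [3, 3, 3, 3]. Since every row of L sums to 0, the all-ones vector is in the kernel and 0 is an eigenvalue. The single zero eigenvalue shows the graph is connected. There is one zero in the spectrum, matching the 1 component.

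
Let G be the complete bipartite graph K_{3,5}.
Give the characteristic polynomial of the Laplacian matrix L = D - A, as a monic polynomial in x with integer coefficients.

The graph has 8 vertices and degree multiset [5, 5, 5, 3, 3, 3, 3, 3]; D is the diagonal matrix of degrees and L = D - A. L has integer entries, so p(x) = det(xI - L) has integer coefficients. Expanding the determinant yields x^8 - 30x^7 + 375x^6 - 2540x^5 + 10095x^4 - 23598x^3 + 30105x^2 - 16200x. Since p(0) = det(-L) = 0, x divides p(x). The eigenvalues sum to 30, which equals trace(L) = 2|E|.

x^8 - 30x^7 + 375x^6 - 2540x^5 + 10095x^4 - 23598x^3 + 30105x^2 - 16200x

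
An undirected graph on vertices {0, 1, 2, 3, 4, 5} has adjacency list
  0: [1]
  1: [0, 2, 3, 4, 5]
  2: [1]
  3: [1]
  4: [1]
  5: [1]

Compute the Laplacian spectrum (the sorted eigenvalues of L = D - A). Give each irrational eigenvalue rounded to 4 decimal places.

Reading degrees in the order [0, 1, 2, 3, 4, 5] gives [1, 5, 1, 1, 1, 1]; set D = diag(1, 5, 1, 1, 1, 1) and form L = D - A. Diagonalising L (or applying a numerical eigensolver to the 6x6 matrix) gives the spectrum above. The single zero eigenvalue shows the graph is connected. By the matrix-tree theorem the graph has (1/6) * product of the nonzero eigenvalues = 1 spanning tree. The eigenvalues sum to 10, which equals trace(L) = 2|E|.

[0, 1, 1, 1, 1, 6]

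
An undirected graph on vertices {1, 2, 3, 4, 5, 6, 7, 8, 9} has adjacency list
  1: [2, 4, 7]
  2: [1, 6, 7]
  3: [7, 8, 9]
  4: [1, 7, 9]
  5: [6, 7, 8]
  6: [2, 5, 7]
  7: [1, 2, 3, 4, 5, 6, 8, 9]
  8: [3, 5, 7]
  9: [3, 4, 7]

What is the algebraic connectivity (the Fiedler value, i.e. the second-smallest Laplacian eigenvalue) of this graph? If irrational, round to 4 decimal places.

1.5858

Reading degrees in the order [1, 2, 3, 4, 5, 6, 7, 8, 9] gives [3, 3, 3, 3, 3, 3, 8, 3, 3]; set D = diag(3, 3, 3, 3, 3, 3, 8, 3, 3) and form L = D - A. The sorted Laplacian eigenvalues are [0, 1.5858, 1.5858, 3, 3, 4.4142, 4.4142, 5, 9]; the algebraic connectivity is the second entry, 1.5858. There is one zero in the spectrum, matching the 1 component. The eigenvalues sum to 32, which equals trace(L) = 2|E|.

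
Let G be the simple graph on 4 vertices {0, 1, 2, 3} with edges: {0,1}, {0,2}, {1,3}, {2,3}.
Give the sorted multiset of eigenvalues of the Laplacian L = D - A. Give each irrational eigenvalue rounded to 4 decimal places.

[0, 2, 2, 4]

With the vertex order [0, 1, 2, 3], the degrees are [2, 2, 2, 2], giving D = diag(2, 2, 2, 2) and L = D - A. L is symmetric positive semidefinite, so every eigenvalue is real and nonnegative. The eigenvalues sum to 8, which equals trace(L) = 2|E|. The largest eigenvalue, 4, is at most the vertex count 4.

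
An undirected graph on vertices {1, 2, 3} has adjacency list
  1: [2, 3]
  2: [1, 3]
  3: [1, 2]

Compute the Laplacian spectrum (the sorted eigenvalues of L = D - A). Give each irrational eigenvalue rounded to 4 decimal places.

With the vertex order [1, 2, 3], the degrees are [2, 2, 2], giving D = diag(2, 2, 2) and L = D - A. L is symmetric positive semidefinite, so every eigenvalue is real and nonnegative. The single zero eigenvalue shows the graph is connected. The largest eigenvalue, 3, is at most the vertex count 3.

[0, 3, 3]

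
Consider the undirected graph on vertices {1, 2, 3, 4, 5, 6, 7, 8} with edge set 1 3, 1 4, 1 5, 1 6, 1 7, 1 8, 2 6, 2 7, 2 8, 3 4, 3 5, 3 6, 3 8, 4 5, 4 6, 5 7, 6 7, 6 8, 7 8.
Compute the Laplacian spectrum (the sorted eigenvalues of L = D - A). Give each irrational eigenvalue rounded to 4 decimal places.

Each diagonal entry of L is the vertex degree and each off-diagonal entry is -1 where an edge is present, 0 otherwise; in the order [1, 2, 3, 4, 5, 6, 7, 8] the diagonal is [6, 3, 5, 4, 4, 6, 5, 5]. The multiplicity of 0 as a Laplacian eigenvalue equals the number of connected components. By the matrix-tree theorem the graph has (1/8) * product of the nonzero eigenvalues = 11339 spanning trees.

[0, 2.3309, 4.3820, 4.5858, 5.5240, 6.6180, 7.1451, 7.4142]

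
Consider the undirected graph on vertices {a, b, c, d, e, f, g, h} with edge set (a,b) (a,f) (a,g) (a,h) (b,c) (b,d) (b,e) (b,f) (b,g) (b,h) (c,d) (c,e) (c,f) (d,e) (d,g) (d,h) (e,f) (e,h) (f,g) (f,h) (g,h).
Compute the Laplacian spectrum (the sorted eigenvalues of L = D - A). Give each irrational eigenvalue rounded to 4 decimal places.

[0, 3.1392, 4.7459, 5.3820, 6, 7.1149, 7.6180, 8]

Each diagonal entry of L is the vertex degree and each off-diagonal entry is -1 where an edge is present, 0 otherwise; in the order [a, b, c, d, e, f, g, h] the diagonal is [4, 7, 4, 5, 5, 6, 5, 6]. Diagonalising L (or applying a numerical eigensolver to the 8x8 matrix) gives the spectrum above. The largest eigenvalue, 8, is at most the vertex count 8. There is one zero in the spectrum, matching the 1 component.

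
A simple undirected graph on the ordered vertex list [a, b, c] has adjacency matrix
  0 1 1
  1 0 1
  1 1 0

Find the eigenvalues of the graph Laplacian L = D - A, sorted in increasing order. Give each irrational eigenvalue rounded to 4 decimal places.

With the vertex order [a, b, c], the degrees are [2, 2, 2], giving D = diag(2, 2, 2) and L = D - A. Since every row of L sums to 0, the all-ones vector is in the kernel and 0 is an eigenvalue. The single zero eigenvalue shows the graph is connected. By the matrix-tree theorem the graph has (1/3) * product of the nonzero eigenvalues = 3 spanning trees.

[0, 3, 3]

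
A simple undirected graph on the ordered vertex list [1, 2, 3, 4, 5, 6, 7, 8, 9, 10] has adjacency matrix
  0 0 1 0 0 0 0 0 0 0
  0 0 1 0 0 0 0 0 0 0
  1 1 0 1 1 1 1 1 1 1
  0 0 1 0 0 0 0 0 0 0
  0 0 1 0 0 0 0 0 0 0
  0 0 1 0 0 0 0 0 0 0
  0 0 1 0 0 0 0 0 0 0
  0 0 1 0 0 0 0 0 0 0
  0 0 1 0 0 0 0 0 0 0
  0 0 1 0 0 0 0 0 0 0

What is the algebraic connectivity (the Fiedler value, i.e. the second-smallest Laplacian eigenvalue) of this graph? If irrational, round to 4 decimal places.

Reading degrees in the order [1, 2, 3, 4, 5, 6, 7, 8, 9, 10] gives [1, 1, 9, 1, 1, 1, 1, 1, 1, 1]; set D = diag(1, 1, 9, 1, 1, 1, 1, 1, 1, 1) and form L = D - A. The sorted Laplacian eigenvalues are [0, 1, 1, 1, 1, 1, 1, 1, 1, 10]; the algebraic connectivity is the second entry, 1. There is one zero in the spectrum, matching the 1 component. The largest eigenvalue, 10, is at most the vertex count 10.

1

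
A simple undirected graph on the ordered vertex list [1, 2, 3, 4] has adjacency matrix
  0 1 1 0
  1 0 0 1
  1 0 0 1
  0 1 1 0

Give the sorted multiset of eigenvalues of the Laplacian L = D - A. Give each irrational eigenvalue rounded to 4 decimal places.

With the vertex order [1, 2, 3, 4], the degrees are [2, 2, 2, 2], giving D = diag(2, 2, 2, 2) and L = D - A. The multiplicity of 0 as a Laplacian eigenvalue equals the number of connected components. The single zero eigenvalue shows the graph is connected. The largest eigenvalue, 4, is at most the vertex count 4.

[0, 2, 2, 4]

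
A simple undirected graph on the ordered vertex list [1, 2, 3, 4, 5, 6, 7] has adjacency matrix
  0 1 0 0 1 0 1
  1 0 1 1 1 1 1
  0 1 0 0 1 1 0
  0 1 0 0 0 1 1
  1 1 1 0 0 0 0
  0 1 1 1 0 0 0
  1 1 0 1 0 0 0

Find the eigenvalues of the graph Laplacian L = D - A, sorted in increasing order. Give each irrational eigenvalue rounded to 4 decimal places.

Each diagonal entry of L is the vertex degree and each off-diagonal entry is -1 where an edge is present, 0 otherwise; in the order [1, 2, 3, 4, 5, 6, 7] the diagonal is [3, 6, 3, 3, 3, 3, 3]. The multiplicity of 0 as a Laplacian eigenvalue equals the number of connected components. The single zero eigenvalue shows the graph is connected. The largest eigenvalue, 7, is at most the vertex count 7. The eigenvalues sum to 24, which equals trace(L) = 2|E|.

[0, 2, 2, 4, 4, 5, 7]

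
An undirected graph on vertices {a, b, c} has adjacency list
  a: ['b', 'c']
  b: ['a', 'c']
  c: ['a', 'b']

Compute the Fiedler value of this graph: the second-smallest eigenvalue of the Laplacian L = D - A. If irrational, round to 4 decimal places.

Reading degrees in the order [a, b, c] gives [2, 2, 2]; set D = diag(2, 2, 2) and form L = D - A. Computing the eigenvalues of L and sorting gives [0, 3, 3]. The Fiedler value lambda_2 = 3 is strictly positive, so the graph is connected. There is one zero in the spectrum, matching the 1 component.

3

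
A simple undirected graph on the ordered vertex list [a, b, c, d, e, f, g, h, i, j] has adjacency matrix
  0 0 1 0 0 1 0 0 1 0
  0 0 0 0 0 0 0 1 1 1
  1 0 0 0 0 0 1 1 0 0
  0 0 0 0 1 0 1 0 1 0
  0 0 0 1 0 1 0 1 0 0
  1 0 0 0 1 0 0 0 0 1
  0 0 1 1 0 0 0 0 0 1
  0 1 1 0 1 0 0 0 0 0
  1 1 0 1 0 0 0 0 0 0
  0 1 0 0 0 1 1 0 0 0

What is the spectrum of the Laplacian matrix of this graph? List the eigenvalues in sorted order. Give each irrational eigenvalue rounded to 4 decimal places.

[0, 2, 2, 2, 2, 2, 5, 5, 5, 5]

With the vertex order [a, b, c, d, e, f, g, h, i, j], the degrees are [3, 3, 3, 3, 3, 3, 3, 3, 3, 3], giving D = diag(3, 3, 3, 3, 3, 3, 3, 3, 3, 3) and L = D - A. The multiplicity of 0 as a Laplacian eigenvalue equals the number of connected components. The single zero eigenvalue shows the graph is connected. The largest eigenvalue, 5, is at most the vertex count 10.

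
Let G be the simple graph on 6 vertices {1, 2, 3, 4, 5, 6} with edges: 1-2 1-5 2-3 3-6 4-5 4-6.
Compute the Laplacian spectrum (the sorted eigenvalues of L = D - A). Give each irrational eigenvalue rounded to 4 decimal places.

With the vertex order [1, 2, 3, 4, 5, 6], the degrees are [2, 2, 2, 2, 2, 2], giving D = diag(2, 2, 2, 2, 2, 2) and L = D - A. Diagonalising L (or applying a numerical eigensolver to the 6x6 matrix) gives the spectrum above. The single zero eigenvalue shows the graph is connected. The largest eigenvalue, 4, is at most the vertex count 6. By the matrix-tree theorem the graph has (1/6) * product of the nonzero eigenvalues = 6 spanning trees.

[0, 1, 1, 3, 3, 4]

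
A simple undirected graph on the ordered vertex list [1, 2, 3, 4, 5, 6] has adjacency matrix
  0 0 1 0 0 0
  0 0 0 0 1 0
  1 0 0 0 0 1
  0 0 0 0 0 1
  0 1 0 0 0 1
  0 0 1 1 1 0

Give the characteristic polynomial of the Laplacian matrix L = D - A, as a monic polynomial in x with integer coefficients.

Each diagonal entry of L is the vertex degree and each off-diagonal entry is -1 where an edge is present, 0 otherwise; in the order [1, 2, 3, 4, 5, 6] the diagonal is [1, 1, 2, 1, 2, 3]. L has integer entries, so p(x) = det(xI - L) has integer coefficients. Expanding the determinant yields x^6 - 10x^5 + 35x^4 - 52x^3 + 31x^2 - 6x. The constant term is 0 because L is singular (the all-ones vector lies in its kernel). The eigenvalues sum to 10, which equals trace(L) = 2|E|. The largest eigenvalue, 4.3028, is at most the vertex count 6.

x^6 - 10x^5 + 35x^4 - 52x^3 + 31x^2 - 6x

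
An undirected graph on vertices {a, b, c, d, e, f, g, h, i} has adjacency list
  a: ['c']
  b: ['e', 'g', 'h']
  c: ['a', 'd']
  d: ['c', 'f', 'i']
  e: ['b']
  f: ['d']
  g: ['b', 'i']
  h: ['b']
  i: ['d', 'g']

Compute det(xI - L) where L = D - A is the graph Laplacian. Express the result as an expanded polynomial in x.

Reading degrees in the order [a, b, c, d, e, f, g, h, i] gives [1, 3, 2, 3, 1, 1, 2, 1, 2]; set D = diag(1, 3, 2, 3, 1, 1, 2, 1, 2) and form L = D - A. Computing det(xI - L) by cofactor expansion (or equivalently via sum-over-permutations) gives x^9 - 16x^8 + 103x^7 - 344x^6 + 643x^5 - 678x^4 + 386x^3 - 104x^2 + 9x. The constant term is 0 because L is singular (the all-ones vector lies in its kernel). The largest eigenvalue, 4.4065, is at most the vertex count 9. By the matrix-tree theorem the graph has (1/9) * product of the nonzero eigenvalues = 1 spanning tree.

x^9 - 16x^8 + 103x^7 - 344x^6 + 643x^5 - 678x^4 + 386x^3 - 104x^2 + 9x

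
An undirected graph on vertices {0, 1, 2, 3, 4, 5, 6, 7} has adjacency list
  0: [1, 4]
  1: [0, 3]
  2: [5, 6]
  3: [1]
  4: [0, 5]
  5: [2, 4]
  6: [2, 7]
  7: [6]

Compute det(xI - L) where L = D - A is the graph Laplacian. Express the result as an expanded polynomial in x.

With the vertex order [0, 1, 2, 3, 4, 5, 6, 7], the degrees are [2, 2, 2, 1, 2, 2, 2, 1], giving D = diag(2, 2, 2, 1, 2, 2, 2, 1) and L = D - A. Computing det(xI - L) by cofactor expansion (or equivalently via sum-over-permutations) gives x^8 - 14x^7 + 78x^6 - 220x^5 + 330x^4 - 252x^3 + 84x^2 - 8x. The constant term is 0 because L is singular (the all-ones vector lies in its kernel). The largest eigenvalue, 3.8478, is at most the vertex count 8.

x^8 - 14x^7 + 78x^6 - 220x^5 + 330x^4 - 252x^3 + 84x^2 - 8x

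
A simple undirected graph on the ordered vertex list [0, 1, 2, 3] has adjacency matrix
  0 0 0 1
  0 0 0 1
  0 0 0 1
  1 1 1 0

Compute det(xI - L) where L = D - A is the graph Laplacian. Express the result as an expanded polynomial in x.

x^4 - 6x^3 + 9x^2 - 4x

With the vertex order [0, 1, 2, 3], the degrees are [1, 1, 1, 3], giving D = diag(1, 1, 1, 3) and L = D - A. The eigenvalues of L are [0, 1, 1, 4]; the characteristic polynomial is the product of (x - lambda_i), which multiplies out to x^4 - 6x^3 + 9x^2 - 4x. Since p(0) = det(-L) = 0, x divides p(x). The eigenvalues sum to 6, which equals trace(L) = 2|E|. There is one zero in the spectrum, matching the 1 component.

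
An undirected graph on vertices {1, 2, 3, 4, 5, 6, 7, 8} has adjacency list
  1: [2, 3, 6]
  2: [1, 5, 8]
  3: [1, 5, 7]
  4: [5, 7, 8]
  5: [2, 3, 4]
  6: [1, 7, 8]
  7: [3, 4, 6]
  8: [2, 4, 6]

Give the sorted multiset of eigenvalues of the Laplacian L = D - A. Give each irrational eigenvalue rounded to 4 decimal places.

Reading degrees in the order [1, 2, 3, 4, 5, 6, 7, 8] gives [3, 3, 3, 3, 3, 3, 3, 3]; set D = diag(3, 3, 3, 3, 3, 3, 3, 3) and form L = D - A. Diagonalising L (or applying a numerical eigensolver to the 8x8 matrix) gives the spectrum above. The single zero eigenvalue shows the graph is connected.

[0, 2, 2, 2, 4, 4, 4, 6]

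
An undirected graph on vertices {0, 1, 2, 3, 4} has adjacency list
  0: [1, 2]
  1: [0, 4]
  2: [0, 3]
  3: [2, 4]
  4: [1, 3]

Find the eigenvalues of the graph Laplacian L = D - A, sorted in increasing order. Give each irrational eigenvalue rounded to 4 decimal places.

With the vertex order [0, 1, 2, 3, 4], the degrees are [2, 2, 2, 2, 2], giving D = diag(2, 2, 2, 2, 2) and L = D - A. L is symmetric positive semidefinite, so every eigenvalue is real and nonnegative. The single zero eigenvalue shows the graph is connected. There is one zero in the spectrum, matching the 1 component.

[0, 1.3820, 1.3820, 3.6180, 3.6180]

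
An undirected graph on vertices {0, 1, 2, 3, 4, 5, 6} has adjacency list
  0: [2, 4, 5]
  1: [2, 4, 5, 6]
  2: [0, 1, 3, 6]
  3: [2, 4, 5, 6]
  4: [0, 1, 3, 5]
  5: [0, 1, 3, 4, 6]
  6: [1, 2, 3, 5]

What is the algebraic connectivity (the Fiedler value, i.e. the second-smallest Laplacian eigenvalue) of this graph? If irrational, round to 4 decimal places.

2.7717

Reading degrees in the order [0, 1, 2, 3, 4, 5, 6] gives [3, 4, 4, 4, 4, 5, 4]; set D = diag(3, 4, 4, 4, 4, 5, 4) and form L = D - A. The sorted Laplacian eigenvalues are [0, 2.7717, 3.6396, 4, 4.8141, 6, 6.7746]; the algebraic connectivity is the second entry, 2.7717. The eigenvalues sum to 28, which equals trace(L) = 2|E|.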